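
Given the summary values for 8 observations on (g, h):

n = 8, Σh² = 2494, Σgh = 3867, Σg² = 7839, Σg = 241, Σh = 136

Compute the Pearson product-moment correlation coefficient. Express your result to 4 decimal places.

-0.7086

r = (nΣgh − ΣgΣh) / √[(nΣg² − (Σg)²)(nΣh² − (Σh)²)]
Numerator: 8×3867 − 241×136 = -1840
Denominator: √[(62712 − 58081)(19952 − 18496)] = √[4631 × 1456] = 2596.6779
r = -1840 / 2596.6779 ≈ -0.7086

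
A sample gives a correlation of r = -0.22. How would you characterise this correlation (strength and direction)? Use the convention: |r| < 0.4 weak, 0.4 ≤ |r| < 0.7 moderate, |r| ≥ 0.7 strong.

r = -0.22 < 0 so the relationship is negative.
|r| = 0.22, which falls in the weak range.

weak negative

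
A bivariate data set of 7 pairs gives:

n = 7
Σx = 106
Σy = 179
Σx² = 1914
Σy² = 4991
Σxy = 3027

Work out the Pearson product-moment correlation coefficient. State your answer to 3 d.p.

0.885

r = (nΣxy − ΣxΣy) / √[(nΣx² − (Σx)²)(nΣy² − (Σy)²)]
Numerator: 7×3027 − 106×179 = 2215
Denominator: √[(13398 − 11236)(34937 − 32041)] = √[2162 × 2896] = 2502.2294
r = 2215 / 2502.2294 ≈ 0.885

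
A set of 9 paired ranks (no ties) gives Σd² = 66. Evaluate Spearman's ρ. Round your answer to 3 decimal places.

0.450

ρ = 1 − 6Σd² / [n(n²−1)] = 1 − 6×66 / (9×80)
  = 1 − 396/720 = 1 − 0.5500 ≈ 0.450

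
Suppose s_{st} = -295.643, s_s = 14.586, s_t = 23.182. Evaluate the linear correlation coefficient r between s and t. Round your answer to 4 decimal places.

-0.8743

r = Cov(s,t) / (s_s · s_t) = -295.643 / (14.586 × 23.182)
  = -295.643 / 338.1327 ≈ -0.8743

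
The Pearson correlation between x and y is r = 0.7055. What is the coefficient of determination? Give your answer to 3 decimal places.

0.498

r² = (0.7055)² = 0.498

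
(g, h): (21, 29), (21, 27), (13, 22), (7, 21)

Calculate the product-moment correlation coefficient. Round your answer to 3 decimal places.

n = 4, Σg = 62, Σh = 99, Σg² = 1100, Σh² = 2495, Σgh = 1609
nΣgh − ΣgΣh = 6436 − 6138 = 298
nΣg² − (Σg)² = 4400 − 3844 = 556; nΣh² − (Σh)² = 9980 − 9801 = 179
r = 298 / √(556 × 179) = 298 / 315.4742 ≈ 0.945

0.945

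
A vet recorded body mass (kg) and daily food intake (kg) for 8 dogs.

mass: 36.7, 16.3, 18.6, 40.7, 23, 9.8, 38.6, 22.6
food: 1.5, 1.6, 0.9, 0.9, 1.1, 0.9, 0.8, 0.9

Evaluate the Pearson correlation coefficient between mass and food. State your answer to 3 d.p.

n = 8, Σx = 206.3, Σy = 8.6, Σx² = 6240.79, Σy² = 9.9, Σxy = 219.84
nΣxy − ΣxΣy = 1758.72 − 1774.18 = -15.46
nΣx² − (Σx)² = 49926.32 − 42559.69 = 7366.63; nΣy² − (Σy)² = 79.2 − 73.96 = 5.24
r = -15.46 / √(7366.63 × 5.24) = -15.46 / 196.4717 ≈ -0.079

-0.079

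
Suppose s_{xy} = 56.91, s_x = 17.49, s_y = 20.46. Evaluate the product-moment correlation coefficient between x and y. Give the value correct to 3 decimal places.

r = Cov(x,y) / (s_x · s_y) = 56.91 / (17.49 × 20.46)
  = 56.91 / 357.8454 ≈ 0.159

0.159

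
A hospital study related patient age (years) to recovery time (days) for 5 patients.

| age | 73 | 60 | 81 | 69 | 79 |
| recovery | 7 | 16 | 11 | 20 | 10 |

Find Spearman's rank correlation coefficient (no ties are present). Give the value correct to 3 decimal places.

Rank age: 3, 1, 5, 2, 4
Rank recovery: 1, 4, 3, 5, 2
d = rank(age) − rank(recovery): 2, -3, 2, -3, 2; Σd² = 30
ρ = 1 − 6Σd² / [n(n²−1)] = 1 − 6×30 / (5×24) = 1 − 180/120 ≈ -0.500

-0.500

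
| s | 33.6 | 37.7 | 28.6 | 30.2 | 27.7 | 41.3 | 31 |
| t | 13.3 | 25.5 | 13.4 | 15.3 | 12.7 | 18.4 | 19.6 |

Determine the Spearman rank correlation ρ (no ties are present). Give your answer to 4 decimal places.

0.6429

Rank s: 5, 6, 2, 3, 1, 7, 4
Rank t: 2, 7, 3, 4, 1, 5, 6
d = rank(s) − rank(t): 3, -1, -1, -1, 0, 2, -2; Σd² = 20
ρ = 1 − 6Σd² / [n(n²−1)] = 1 − 6×20 / (7×48) = 1 − 120/336 ≈ 0.6429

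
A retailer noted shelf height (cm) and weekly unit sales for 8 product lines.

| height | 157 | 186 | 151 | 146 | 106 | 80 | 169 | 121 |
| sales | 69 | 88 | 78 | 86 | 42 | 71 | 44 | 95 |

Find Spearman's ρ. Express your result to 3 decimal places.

0.119

Rank height: 6, 8, 5, 4, 2, 1, 7, 3
Rank sales: 3, 7, 5, 6, 1, 4, 2, 8
d = rank(height) − rank(sales): 3, 1, 0, -2, 1, -3, 5, -5; Σd² = 74
ρ = 1 − 6Σd² / [n(n²−1)] = 1 − 6×74 / (8×63) = 1 − 444/504 ≈ 0.119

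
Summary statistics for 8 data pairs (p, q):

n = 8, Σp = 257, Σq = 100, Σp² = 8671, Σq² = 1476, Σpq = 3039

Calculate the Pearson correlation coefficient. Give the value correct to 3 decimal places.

r = (nΣpq − ΣpΣq) / √[(nΣp² − (Σp)²)(nΣq² − (Σq)²)]
Numerator: 8×3039 − 257×100 = -1388
Denominator: √[(69368 − 66049)(11808 − 10000)] = √[3319 × 1808] = 2449.6432
r = -1388 / 2449.6432 ≈ -0.567

-0.567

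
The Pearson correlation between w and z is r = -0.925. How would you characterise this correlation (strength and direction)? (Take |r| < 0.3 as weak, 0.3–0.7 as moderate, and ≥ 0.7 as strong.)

r = -0.925 < 0 so the relationship is negative.
|r| = 0.925, which falls in the strong range.

strong negative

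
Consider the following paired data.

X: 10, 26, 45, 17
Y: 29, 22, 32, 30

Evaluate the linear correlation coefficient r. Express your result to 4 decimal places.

n = 4, ΣX = 98, ΣY = 113, ΣX² = 3090, ΣY² = 3249, ΣXY = 2812
nΣXY − ΣXΣY = 11248 − 11074 = 174
nΣX² − (ΣX)² = 12360 − 9604 = 2756; nΣY² − (ΣY)² = 12996 − 12769 = 227
r = 174 / √(2756 × 227) = 174 / 790.9564 ≈ 0.2200

0.2200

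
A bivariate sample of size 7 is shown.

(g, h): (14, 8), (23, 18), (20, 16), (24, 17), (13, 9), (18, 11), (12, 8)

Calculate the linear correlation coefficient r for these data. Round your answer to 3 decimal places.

0.960

n = 7, Σg = 124, Σh = 87, Σg² = 2338, Σh² = 1199, Σgh = 1665
nΣgh − ΣgΣh = 11655 − 10788 = 867
nΣg² − (Σg)² = 16366 − 15376 = 990; nΣh² − (Σh)² = 8393 − 7569 = 824
r = 867 / √(990 × 824) = 867 / 903.1943 ≈ 0.960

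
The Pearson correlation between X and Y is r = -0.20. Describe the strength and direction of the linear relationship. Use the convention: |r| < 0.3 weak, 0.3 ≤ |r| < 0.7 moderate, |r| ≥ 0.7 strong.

weak negative

r = -0.20 < 0 so the relationship is negative.
|r| = 0.20, which falls in the weak range.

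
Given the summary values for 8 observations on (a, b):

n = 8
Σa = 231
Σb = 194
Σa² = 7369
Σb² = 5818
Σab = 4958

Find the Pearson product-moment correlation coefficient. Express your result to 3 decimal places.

r = (nΣab − ΣaΣb) / √[(nΣa² − (Σa)²)(nΣb² − (Σb)²)]
Numerator: 8×4958 − 231×194 = -5150
Denominator: √[(58952 − 53361)(46544 − 37636)] = √[5591 × 8908] = 7057.2394
r = -5150 / 7057.2394 ≈ -0.730

-0.730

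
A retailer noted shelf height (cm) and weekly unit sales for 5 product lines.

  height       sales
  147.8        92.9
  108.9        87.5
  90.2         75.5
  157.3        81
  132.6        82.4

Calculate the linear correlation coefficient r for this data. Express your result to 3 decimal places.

n = 5, Σx = 636.8, Σy = 419.3, Σx² = 84166.14, Σy² = 35337.67, Σxy = 53737.01
nΣxy − ΣxΣy = 268685.05 − 267010.24 = 1674.81
nΣx² − (Σx)² = 420830.7 − 405514.24 = 15316.46; nΣy² − (Σy)² = 176688.35 − 175812.49 = 875.86
r = 1674.81 / √(15316.46 × 875.86) = 1674.81 / 3662.6595 ≈ 0.457

0.457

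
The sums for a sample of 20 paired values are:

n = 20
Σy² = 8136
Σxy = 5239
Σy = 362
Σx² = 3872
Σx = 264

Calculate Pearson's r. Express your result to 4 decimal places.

r = (nΣxy − ΣxΣy) / √[(nΣx² − (Σx)²)(nΣy² − (Σy)²)]
Numerator: 20×5239 − 264×362 = 9212
Denominator: √[(77440 − 69696)(162720 − 131044)] = √[7744 × 31676] = 15662.0223
r = 9212 / 15662.0223 ≈ 0.5882

0.5882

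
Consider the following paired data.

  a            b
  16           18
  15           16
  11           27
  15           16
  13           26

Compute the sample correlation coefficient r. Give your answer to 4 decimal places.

n = 5, Σa = 70, Σb = 103, Σa² = 996, Σb² = 2241, Σab = 1403
nΣab − ΣaΣb = 7015 − 7210 = -195
nΣa² − (Σa)² = 4980 − 4900 = 80; nΣb² − (Σb)² = 11205 − 10609 = 596
r = -195 / √(80 × 596) = -195 / 218.3575 ≈ -0.8930

-0.8930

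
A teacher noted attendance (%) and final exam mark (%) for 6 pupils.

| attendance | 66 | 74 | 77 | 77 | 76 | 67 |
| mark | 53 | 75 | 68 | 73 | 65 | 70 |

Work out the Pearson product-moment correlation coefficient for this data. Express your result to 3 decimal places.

n = 6, Σx = 437, Σy = 404, Σx² = 31955, Σy² = 27512, Σxy = 29535
nΣxy − ΣxΣy = 177210 − 176548 = 662
nΣx² − (Σx)² = 191730 − 190969 = 761; nΣy² − (Σy)² = 165072 − 163216 = 1856
r = 662 / √(761 × 1856) = 662 / 1188.4511 ≈ 0.557

0.557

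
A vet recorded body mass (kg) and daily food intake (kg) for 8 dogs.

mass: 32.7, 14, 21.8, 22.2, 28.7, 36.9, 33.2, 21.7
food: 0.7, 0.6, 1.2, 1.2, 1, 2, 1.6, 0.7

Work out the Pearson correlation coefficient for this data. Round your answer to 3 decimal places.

n = 8, Σx = 211.2, Σy = 9, Σx² = 5991.8, Σy² = 11.78, Σxy = 254.9
nΣxy − ΣxΣy = 2039.2 − 1900.8 = 138.4
nΣx² − (Σx)² = 47934.4 − 44605.44 = 3328.96; nΣy² − (Σy)² = 94.24 − 81 = 13.24
r = 138.4 / √(3328.96 × 13.24) = 138.4 / 209.9415 ≈ 0.659

0.659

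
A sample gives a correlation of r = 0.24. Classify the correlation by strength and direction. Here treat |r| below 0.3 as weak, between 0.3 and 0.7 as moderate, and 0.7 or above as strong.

r = 0.24 > 0 so the relationship is positive.
|r| = 0.24, which falls in the weak range.

weak positive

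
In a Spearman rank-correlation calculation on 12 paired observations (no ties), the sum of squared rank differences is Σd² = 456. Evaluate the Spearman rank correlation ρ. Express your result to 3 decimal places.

-0.594

ρ = 1 − 6Σd² / [n(n²−1)] = 1 − 6×456 / (12×143)
  = 1 − 2736/1716 = 1 − 1.5944 ≈ -0.594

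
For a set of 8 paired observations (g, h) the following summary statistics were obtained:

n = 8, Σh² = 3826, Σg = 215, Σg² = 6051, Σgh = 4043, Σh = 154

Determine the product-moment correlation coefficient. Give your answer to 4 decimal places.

r = (nΣgh − ΣgΣh) / √[(nΣg² − (Σg)²)(nΣh² − (Σh)²)]
Numerator: 8×4043 − 215×154 = -766
Denominator: √[(48408 − 46225)(30608 − 23716)] = √[2183 × 6892] = 3878.8189
r = -766 / 3878.8189 ≈ -0.1975

-0.1975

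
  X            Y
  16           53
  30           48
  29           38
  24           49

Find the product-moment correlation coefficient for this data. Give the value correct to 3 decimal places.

-0.711

n = 4, ΣX = 99, ΣY = 188, ΣX² = 2573, ΣY² = 8958, ΣXY = 4566
nΣXY − ΣXΣY = 18264 − 18612 = -348
nΣX² − (ΣX)² = 10292 − 9801 = 491; nΣY² − (ΣY)² = 35832 − 35344 = 488
r = -348 / √(491 × 488) = -348 / 489.4977 ≈ -0.711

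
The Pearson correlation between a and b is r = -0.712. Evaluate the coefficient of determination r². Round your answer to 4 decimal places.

r² = (-0.712)² = 0.5069

0.5069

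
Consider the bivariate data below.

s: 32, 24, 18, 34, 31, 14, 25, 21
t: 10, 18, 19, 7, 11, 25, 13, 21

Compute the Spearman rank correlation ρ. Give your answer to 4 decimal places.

Rank s: 7, 4, 2, 8, 6, 1, 5, 3
Rank t: 2, 5, 6, 1, 3, 8, 4, 7
d = rank(s) − rank(t): 5, -1, -4, 7, 3, -7, 1, -4; Σd² = 166
ρ = 1 − 6Σd² / [n(n²−1)] = 1 − 6×166 / (8×63) = 1 − 996/504 ≈ -0.9762

-0.9762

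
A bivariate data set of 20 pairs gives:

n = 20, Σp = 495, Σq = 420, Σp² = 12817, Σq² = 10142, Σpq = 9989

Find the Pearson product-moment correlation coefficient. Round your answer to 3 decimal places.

-0.469

r = (nΣpq − ΣpΣq) / √[(nΣp² − (Σp)²)(nΣq² − (Σq)²)]
Numerator: 20×9989 − 495×420 = -8120
Denominator: √[(256340 − 245025)(202840 − 176400)] = √[11315 × 26440] = 17296.4910
r = -8120 / 17296.4910 ≈ -0.469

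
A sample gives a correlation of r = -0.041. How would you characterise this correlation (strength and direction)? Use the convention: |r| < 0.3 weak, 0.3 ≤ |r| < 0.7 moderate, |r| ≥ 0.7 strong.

r = -0.041 < 0 so the relationship is negative.
|r| = 0.041, which falls in the weak range.

weak negative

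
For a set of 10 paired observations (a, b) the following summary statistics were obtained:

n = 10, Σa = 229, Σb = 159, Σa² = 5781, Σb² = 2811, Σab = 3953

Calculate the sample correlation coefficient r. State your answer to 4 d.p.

r = (nΣab − ΣaΣb) / √[(nΣa² − (Σa)²)(nΣb² − (Σb)²)]
Numerator: 10×3953 − 229×159 = 3119
Denominator: √[(57810 − 52441)(28110 − 25281)] = √[5369 × 2829] = 3897.2941
r = 3119 / 3897.2941 ≈ 0.8003

0.8003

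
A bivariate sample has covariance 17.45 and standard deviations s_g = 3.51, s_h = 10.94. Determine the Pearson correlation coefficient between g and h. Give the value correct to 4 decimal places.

0.4544

r = Cov(g,h) / (s_g · s_h) = 17.45 / (3.51 × 10.94)
  = 17.45 / 38.3994 ≈ 0.4544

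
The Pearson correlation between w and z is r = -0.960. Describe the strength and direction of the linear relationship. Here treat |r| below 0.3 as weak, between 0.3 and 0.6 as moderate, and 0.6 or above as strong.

strong negative

r = -0.960 < 0 so the relationship is negative.
|r| = 0.960, which falls in the strong range.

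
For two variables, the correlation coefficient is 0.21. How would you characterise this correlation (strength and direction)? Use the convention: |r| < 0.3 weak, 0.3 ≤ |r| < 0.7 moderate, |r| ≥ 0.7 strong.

r = 0.21 > 0 so the relationship is positive.
|r| = 0.21, which falls in the weak range.

weak positive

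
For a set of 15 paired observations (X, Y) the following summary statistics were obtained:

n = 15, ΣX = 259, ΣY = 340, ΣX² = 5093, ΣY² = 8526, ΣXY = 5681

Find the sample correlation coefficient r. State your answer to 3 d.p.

-0.266

r = (nΣXY − ΣXΣY) / √[(nΣX² − (ΣX)²)(nΣY² − (ΣY)²)]
Numerator: 15×5681 − 259×340 = -2845
Denominator: √[(76395 − 67081)(127890 − 115600)] = √[9314 × 12290] = 10699.0215
r = -2845 / 10699.0215 ≈ -0.266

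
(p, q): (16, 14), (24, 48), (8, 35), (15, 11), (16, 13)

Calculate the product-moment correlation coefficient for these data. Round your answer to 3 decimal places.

0.313

n = 5, Σp = 79, Σq = 121, Σp² = 1377, Σq² = 4015, Σpq = 2029
nΣpq − ΣpΣq = 10145 − 9559 = 586
nΣp² − (Σp)² = 6885 − 6241 = 644; nΣq² − (Σq)² = 20075 − 14641 = 5434
r = 586 / √(644 × 5434) = 586 / 1870.6940 ≈ 0.313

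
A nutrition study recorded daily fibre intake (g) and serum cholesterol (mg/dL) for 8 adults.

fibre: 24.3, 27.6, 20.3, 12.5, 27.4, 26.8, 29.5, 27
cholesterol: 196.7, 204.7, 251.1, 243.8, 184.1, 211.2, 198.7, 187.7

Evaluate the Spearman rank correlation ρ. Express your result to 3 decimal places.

Rank fibre: 3, 7, 2, 1, 6, 4, 8, 5
Rank cholesterol: 3, 5, 8, 7, 1, 6, 4, 2
d = rank(fibre) − rank(cholesterol): 0, 2, -6, -6, 5, -2, 4, 3; Σd² = 130
ρ = 1 − 6Σd² / [n(n²−1)] = 1 − 6×130 / (8×63) = 1 − 780/504 ≈ -0.548

-0.548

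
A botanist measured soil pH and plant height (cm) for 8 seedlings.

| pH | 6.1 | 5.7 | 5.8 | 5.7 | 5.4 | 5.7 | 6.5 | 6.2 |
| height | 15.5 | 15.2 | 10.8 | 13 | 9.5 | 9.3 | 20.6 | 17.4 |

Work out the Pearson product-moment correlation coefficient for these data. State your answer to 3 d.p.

0.885

n = 8, Σx = 47.1, Σy = 111.3, Σx² = 278.17, Σy² = 1660.79, Σxy = 664.02
nΣxy − ΣxΣy = 5312.16 − 5242.23 = 69.93
nΣx² − (Σx)² = 2225.36 − 2218.41 = 6.95; nΣy² − (Σy)² = 13286.32 − 12387.69 = 898.63
r = 69.93 / √(6.95 × 898.63) = 69.93 / 79.0283 ≈ 0.885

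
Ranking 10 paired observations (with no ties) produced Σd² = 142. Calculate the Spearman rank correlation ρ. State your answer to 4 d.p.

ρ = 1 − 6Σd² / [n(n²−1)] = 1 − 6×142 / (10×99)
  = 1 − 852/990 = 1 − 0.86061 ≈ 0.1394

0.1394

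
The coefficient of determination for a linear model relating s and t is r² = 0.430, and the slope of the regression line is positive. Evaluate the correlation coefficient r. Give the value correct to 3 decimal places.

0.656

|r| = √0.430 = 0.656
The association is positive, so r = 0.656.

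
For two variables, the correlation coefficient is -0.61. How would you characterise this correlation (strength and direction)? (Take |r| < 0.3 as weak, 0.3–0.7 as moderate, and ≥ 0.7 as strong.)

r = -0.61 < 0 so the relationship is negative.
|r| = 0.61, which falls in the moderate range.

moderate negative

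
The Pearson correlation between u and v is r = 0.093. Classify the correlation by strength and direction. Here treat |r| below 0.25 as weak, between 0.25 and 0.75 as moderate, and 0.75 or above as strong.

r = 0.093 > 0 so the relationship is positive.
|r| = 0.093, which falls in the weak range.

weak positive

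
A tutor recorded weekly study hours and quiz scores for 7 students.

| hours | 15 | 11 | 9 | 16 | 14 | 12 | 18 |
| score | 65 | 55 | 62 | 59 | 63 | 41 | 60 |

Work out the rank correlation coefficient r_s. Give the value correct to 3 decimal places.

Rank hours: 5, 2, 1, 6, 4, 3, 7
Rank score: 7, 2, 5, 3, 6, 1, 4
d = rank(hours) − rank(score): -2, 0, -4, 3, -2, 2, 3; Σd² = 46
ρ = 1 − 6Σd² / [n(n²−1)] = 1 − 6×46 / (7×48) = 1 − 276/336 ≈ 0.179

0.179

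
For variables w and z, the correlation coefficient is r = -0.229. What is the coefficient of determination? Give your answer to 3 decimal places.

0.052

r² = (-0.229)² = 0.052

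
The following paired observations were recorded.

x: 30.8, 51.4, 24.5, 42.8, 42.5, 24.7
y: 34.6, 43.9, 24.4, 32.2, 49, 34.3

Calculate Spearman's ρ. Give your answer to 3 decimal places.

Rank x: 3, 6, 1, 5, 4, 2
Rank y: 4, 5, 1, 2, 6, 3
d = rank(x) − rank(y): -1, 1, 0, 3, -2, -1; Σd² = 16
ρ = 1 − 6Σd² / [n(n²−1)] = 1 − 6×16 / (6×35) = 1 − 96/210 ≈ 0.543

0.543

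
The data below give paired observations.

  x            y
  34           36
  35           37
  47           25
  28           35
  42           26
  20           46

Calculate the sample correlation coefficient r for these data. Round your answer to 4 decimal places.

n = 6, Σx = 206, Σy = 205, Σx² = 7538, Σy² = 7307, Σxy = 6686
nΣxy − ΣxΣy = 40116 − 42230 = -2114
nΣx² − (Σx)² = 45228 − 42436 = 2792; nΣy² − (Σy)² = 43842 − 42025 = 1817
r = -2114 / √(2792 × 1817) = -2114 / 2252.3463 ≈ -0.9386

-0.9386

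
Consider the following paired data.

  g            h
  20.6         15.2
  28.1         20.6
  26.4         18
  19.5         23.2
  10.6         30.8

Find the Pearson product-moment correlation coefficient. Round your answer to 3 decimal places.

-0.743

n = 5, Σg = 105.2, Σh = 107.8, Σg² = 2403.54, Σh² = 2466.28, Σgh = 2146.06
nΣgh − ΣgΣh = 10730.3 − 11340.56 = -610.26
nΣg² − (Σg)² = 12017.7 − 11067.04 = 950.66; nΣh² − (Σh)² = 12331.4 − 11620.84 = 710.56
r = -610.26 / √(950.66 × 710.56) = -610.26 / 821.8887 ≈ -0.743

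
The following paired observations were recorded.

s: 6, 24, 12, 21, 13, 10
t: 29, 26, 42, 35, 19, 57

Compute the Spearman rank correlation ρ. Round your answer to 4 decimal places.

Rank s: 1, 6, 3, 5, 4, 2
Rank t: 3, 2, 5, 4, 1, 6
d = rank(s) − rank(t): -2, 4, -2, 1, 3, -4; Σd² = 50
ρ = 1 − 6Σd² / [n(n²−1)] = 1 − 6×50 / (6×35) = 1 − 300/210 ≈ -0.4286

-0.4286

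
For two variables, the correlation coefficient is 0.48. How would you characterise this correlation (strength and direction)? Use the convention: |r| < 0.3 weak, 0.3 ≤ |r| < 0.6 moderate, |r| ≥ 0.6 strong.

r = 0.48 > 0 so the relationship is positive.
|r| = 0.48, which falls in the moderate range.

moderate positive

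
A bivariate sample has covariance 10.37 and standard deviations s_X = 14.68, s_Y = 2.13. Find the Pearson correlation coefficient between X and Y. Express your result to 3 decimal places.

r = Cov(X,Y) / (s_X · s_Y) = 10.37 / (14.68 × 2.13)
  = 10.37 / 31.2684 ≈ 0.332

0.332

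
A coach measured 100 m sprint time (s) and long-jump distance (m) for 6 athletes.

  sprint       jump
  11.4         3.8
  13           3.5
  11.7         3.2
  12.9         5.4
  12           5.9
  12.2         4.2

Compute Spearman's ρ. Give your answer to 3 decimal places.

Rank sprint: 1, 6, 2, 5, 3, 4
Rank jump: 3, 2, 1, 5, 6, 4
d = rank(sprint) − rank(jump): -2, 4, 1, 0, -3, 0; Σd² = 30
ρ = 1 − 6Σd² / [n(n²−1)] = 1 − 6×30 / (6×35) = 1 − 180/210 ≈ 0.143

0.143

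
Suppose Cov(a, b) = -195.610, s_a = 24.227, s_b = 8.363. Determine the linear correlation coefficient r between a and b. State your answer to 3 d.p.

-0.965

r = Cov(a,b) / (s_a · s_b) = -195.610 / (24.227 × 8.363)
  = -195.610 / 202.6104 ≈ -0.965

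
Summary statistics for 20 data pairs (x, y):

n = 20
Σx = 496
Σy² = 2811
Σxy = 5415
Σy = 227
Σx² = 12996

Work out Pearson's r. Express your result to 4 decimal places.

r = (nΣxy − ΣxΣy) / √[(nΣx² − (Σx)²)(nΣy² − (Σy)²)]
Numerator: 20×5415 − 496×227 = -4292
Denominator: √[(259920 − 246016)(56220 − 51529)] = √[13904 × 4691] = 8076.1169
r = -4292 / 8076.1169 ≈ -0.5314

-0.5314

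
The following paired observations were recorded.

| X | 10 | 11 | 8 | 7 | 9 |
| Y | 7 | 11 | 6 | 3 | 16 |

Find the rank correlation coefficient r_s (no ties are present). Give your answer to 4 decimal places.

Rank X: 4, 5, 2, 1, 3
Rank Y: 3, 4, 2, 1, 5
d = rank(X) − rank(Y): 1, 1, 0, 0, -2; Σd² = 6
ρ = 1 − 6Σd² / [n(n²−1)] = 1 − 6×6 / (5×24) = 1 − 36/120 ≈ 0.7000

0.7000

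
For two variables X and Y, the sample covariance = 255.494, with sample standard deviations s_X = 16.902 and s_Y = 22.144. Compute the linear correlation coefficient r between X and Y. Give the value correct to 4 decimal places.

0.6826

r = Cov(X,Y) / (s_X · s_Y) = 255.494 / (16.902 × 22.144)
  = 255.494 / 374.2779 ≈ 0.6826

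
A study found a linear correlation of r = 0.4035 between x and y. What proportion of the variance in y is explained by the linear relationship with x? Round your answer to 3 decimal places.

r² = (0.4035)² = 0.163

0.163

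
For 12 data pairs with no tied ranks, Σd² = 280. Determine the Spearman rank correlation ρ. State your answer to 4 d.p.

ρ = 1 − 6Σd² / [n(n²−1)] = 1 − 6×280 / (12×143)
  = 1 − 1680/1716 = 1 − 0.97902 ≈ 0.0210

0.0210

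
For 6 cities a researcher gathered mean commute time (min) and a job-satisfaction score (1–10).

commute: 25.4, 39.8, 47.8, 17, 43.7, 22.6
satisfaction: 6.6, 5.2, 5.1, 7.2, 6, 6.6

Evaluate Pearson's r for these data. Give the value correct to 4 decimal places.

-0.9133

n = 6, Σx = 196.3, Σy = 36.7, Σx² = 7223.49, Σy² = 228.01, Σxy = 1152.14
nΣxy − ΣxΣy = 6912.84 − 7204.21 = -291.37
nΣx² − (Σx)² = 43340.94 − 38533.69 = 4807.25; nΣy² − (Σy)² = 1368.06 − 1346.89 = 21.17
r = -291.37 / √(4807.25 × 21.17) = -291.37 / 319.0133 ≈ -0.9133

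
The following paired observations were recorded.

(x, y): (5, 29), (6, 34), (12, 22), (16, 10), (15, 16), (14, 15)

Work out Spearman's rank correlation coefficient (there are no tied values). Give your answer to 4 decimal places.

-0.8857

Rank x: 1, 2, 3, 6, 5, 4
Rank y: 5, 6, 4, 1, 3, 2
d = rank(x) − rank(y): -4, -4, -1, 5, 2, 2; Σd² = 66
ρ = 1 − 6Σd² / [n(n²−1)] = 1 − 6×66 / (6×35) = 1 − 396/210 ≈ -0.8857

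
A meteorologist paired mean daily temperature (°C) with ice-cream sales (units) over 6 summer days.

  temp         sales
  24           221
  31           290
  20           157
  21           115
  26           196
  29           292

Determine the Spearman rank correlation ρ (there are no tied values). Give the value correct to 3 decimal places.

Rank temp: 3, 6, 1, 2, 4, 5
Rank sales: 4, 5, 2, 1, 3, 6
d = rank(temp) − rank(sales): -1, 1, -1, 1, 1, -1; Σd² = 6
ρ = 1 − 6Σd² / [n(n²−1)] = 1 − 6×6 / (6×35) = 1 − 36/210 ≈ 0.829

0.829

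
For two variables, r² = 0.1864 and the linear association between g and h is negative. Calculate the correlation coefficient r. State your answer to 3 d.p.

|r| = √0.1864 = 0.432
The association is negative, so r = −0.432.

-0.432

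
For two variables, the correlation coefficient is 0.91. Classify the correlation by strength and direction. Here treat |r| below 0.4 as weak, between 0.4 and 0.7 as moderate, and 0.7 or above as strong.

strong positive

r = 0.91 > 0 so the relationship is positive.
|r| = 0.91, which falls in the strong range.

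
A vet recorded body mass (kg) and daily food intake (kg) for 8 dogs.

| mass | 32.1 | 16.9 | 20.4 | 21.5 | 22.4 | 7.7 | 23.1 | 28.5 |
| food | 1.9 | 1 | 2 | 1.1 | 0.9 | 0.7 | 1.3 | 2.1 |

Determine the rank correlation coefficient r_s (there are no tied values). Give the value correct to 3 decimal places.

Rank mass: 8, 2, 3, 4, 5, 1, 6, 7
Rank food: 6, 3, 7, 4, 2, 1, 5, 8
d = rank(mass) − rank(food): 2, -1, -4, 0, 3, 0, 1, -1; Σd² = 32
ρ = 1 − 6Σd² / [n(n²−1)] = 1 − 6×32 / (8×63) = 1 − 192/504 ≈ 0.619

0.619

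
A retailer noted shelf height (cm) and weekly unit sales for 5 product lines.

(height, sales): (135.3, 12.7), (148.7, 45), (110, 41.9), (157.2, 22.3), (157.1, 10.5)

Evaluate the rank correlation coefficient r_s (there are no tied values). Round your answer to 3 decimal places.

Rank height: 2, 3, 1, 5, 4
Rank sales: 2, 5, 4, 3, 1
d = rank(height) − rank(sales): 0, -2, -3, 2, 3; Σd² = 26
ρ = 1 − 6Σd² / [n(n²−1)] = 1 − 6×26 / (5×24) = 1 − 156/120 ≈ -0.300

-0.300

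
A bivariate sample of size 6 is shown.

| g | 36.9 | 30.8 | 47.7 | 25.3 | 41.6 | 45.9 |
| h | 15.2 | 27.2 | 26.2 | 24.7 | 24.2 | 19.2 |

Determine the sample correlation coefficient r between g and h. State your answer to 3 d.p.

-0.187

n = 6, Σg = 228.2, Σh = 136.7, Σg² = 9063, Σh² = 3221.69, Σgh = 5161.29
nΣgh − ΣgΣh = 30967.74 − 31194.94 = -227.2
nΣg² − (Σg)² = 54378 − 52075.24 = 2302.76; nΣh² − (Σh)² = 19330.14 − 18686.89 = 643.25
r = -227.2 / √(2302.76 × 643.25) = -227.2 / 1217.0663 ≈ -0.187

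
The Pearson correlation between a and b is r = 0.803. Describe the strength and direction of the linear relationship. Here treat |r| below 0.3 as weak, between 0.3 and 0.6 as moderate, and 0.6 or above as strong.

strong positive

r = 0.803 > 0 so the relationship is positive.
|r| = 0.803, which falls in the strong range.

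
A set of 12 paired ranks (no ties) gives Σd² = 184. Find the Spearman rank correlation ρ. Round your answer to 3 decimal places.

0.357

ρ = 1 − 6Σd² / [n(n²−1)] = 1 − 6×184 / (12×143)
  = 1 − 1104/1716 = 1 − 0.6434 ≈ 0.357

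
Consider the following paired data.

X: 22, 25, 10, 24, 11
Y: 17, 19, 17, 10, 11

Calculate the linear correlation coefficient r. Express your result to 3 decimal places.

n = 5, ΣX = 92, ΣY = 74, ΣX² = 1906, ΣY² = 1160, ΣXY = 1380
nΣXY − ΣXΣY = 6900 − 6808 = 92
nΣX² − (ΣX)² = 9530 − 8464 = 1066; nΣY² − (ΣY)² = 5800 − 5476 = 324
r = 92 / √(1066 × 324) = 92 / 587.6938 ≈ 0.157

0.157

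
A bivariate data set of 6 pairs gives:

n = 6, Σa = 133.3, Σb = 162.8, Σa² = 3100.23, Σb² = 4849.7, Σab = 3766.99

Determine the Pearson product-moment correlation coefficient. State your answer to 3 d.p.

r = (nΣab − ΣaΣb) / √[(nΣa² − (Σa)²)(nΣb² − (Σb)²)]
Numerator: 6×3766.99 − 133.3×162.8 = 900.7
Denominator: √[(18601.38 − 17768.89)(29098.2 − 26503.84)] = √[832.49 × 2594.36] = 1469.6186
r = 900.7 / 1469.6186 ≈ 0.613

0.613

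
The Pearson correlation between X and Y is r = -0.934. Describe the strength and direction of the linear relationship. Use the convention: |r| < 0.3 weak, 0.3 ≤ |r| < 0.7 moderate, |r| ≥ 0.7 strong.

strong negative

r = -0.934 < 0 so the relationship is negative.
|r| = 0.934, which falls in the strong range.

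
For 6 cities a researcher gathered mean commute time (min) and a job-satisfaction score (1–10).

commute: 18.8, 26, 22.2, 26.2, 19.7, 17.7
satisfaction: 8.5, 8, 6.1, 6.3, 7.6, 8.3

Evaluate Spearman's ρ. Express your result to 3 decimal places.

-0.657

Rank commute: 2, 5, 4, 6, 3, 1
Rank satisfaction: 6, 4, 1, 2, 3, 5
d = rank(commute) − rank(satisfaction): -4, 1, 3, 4, 0, -4; Σd² = 58
ρ = 1 − 6Σd² / [n(n²−1)] = 1 − 6×58 / (6×35) = 1 − 348/210 ≈ -0.657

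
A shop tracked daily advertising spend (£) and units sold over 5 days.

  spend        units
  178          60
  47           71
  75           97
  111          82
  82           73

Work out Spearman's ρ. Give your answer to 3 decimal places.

Rank spend: 5, 1, 2, 4, 3
Rank units: 1, 2, 5, 4, 3
d = rank(spend) − rank(units): 4, -1, -3, 0, 0; Σd² = 26
ρ = 1 − 6Σd² / [n(n²−1)] = 1 − 6×26 / (5×24) = 1 − 156/120 ≈ -0.300

-0.300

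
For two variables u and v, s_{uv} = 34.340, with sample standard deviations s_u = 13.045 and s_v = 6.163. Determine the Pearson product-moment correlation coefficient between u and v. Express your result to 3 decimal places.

r = Cov(u,v) / (s_u · s_v) = 34.340 / (13.045 × 6.163)
  = 34.340 / 80.3963 ≈ 0.427

0.427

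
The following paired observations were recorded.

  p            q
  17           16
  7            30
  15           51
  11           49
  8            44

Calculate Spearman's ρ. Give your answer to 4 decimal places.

Rank p: 5, 1, 4, 3, 2
Rank q: 1, 2, 5, 4, 3
d = rank(p) − rank(q): 4, -1, -1, -1, -1; Σd² = 20
ρ = 1 − 6Σd² / [n(n²−1)] = 1 − 6×20 / (5×24) = 1 − 120/120 ≈ 0.0000

0.0000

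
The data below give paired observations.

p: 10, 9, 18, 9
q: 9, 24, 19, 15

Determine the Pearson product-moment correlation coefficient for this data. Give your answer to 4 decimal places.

0.1507

n = 4, Σp = 46, Σq = 67, Σp² = 586, Σq² = 1243, Σpq = 783
nΣpq − ΣpΣq = 3132 − 3082 = 50
nΣp² − (Σp)² = 2344 − 2116 = 228; nΣq² − (Σq)² = 4972 − 4489 = 483
r = 50 / √(228 × 483) = 50 / 331.8494 ≈ 0.1507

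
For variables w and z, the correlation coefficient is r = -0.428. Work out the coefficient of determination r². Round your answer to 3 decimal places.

r² = (-0.428)² = 0.183

0.183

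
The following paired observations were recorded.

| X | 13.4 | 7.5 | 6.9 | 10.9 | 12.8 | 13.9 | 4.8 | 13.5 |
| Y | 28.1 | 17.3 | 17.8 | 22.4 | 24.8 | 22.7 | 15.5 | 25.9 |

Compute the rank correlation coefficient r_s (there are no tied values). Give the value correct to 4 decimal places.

Rank X: 6, 3, 2, 4, 5, 8, 1, 7
Rank Y: 8, 2, 3, 4, 6, 5, 1, 7
d = rank(X) − rank(Y): -2, 1, -1, 0, -1, 3, 0, 0; Σd² = 16
ρ = 1 − 6Σd² / [n(n²−1)] = 1 − 6×16 / (8×63) = 1 − 96/504 ≈ 0.8095

0.8095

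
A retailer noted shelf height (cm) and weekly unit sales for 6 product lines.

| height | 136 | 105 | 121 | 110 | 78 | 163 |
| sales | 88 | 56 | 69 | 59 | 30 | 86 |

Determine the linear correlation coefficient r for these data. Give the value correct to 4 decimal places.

0.9411

n = 6, Σx = 713, Σy = 388, Σx² = 88915, Σy² = 27418, Σxy = 49045
nΣxy − ΣxΣy = 294270 − 276644 = 17626
nΣx² − (Σx)² = 533490 − 508369 = 25121; nΣy² − (Σy)² = 164508 − 150544 = 13964
r = 17626 / √(25121 × 13964) = 17626 / 18729.3792 ≈ 0.9411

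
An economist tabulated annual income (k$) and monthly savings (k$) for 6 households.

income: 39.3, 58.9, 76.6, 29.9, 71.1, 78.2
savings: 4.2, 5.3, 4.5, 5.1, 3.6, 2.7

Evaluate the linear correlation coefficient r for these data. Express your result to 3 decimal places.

-0.579

n = 6, Σx = 354, Σy = 25.4, Σx² = 22945.72, Σy² = 112.24, Σxy = 1441.52
nΣxy − ΣxΣy = 8649.12 − 8991.6 = -342.48
nΣx² − (Σx)² = 137674.32 − 125316 = 12358.32; nΣy² − (Σy)² = 673.44 − 645.16 = 28.28
r = -342.48 / √(12358.32 × 28.28) = -342.48 / 591.1796 ≈ -0.579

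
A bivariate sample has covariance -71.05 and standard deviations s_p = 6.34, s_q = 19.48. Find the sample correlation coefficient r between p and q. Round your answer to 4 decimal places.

-0.5753

r = Cov(p,q) / (s_p · s_q) = -71.05 / (6.34 × 19.48)
  = -71.05 / 123.5032 ≈ -0.5753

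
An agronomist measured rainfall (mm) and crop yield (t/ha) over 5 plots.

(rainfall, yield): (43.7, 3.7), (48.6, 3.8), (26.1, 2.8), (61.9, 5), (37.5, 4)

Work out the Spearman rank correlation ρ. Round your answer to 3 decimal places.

0.700

Rank rainfall: 3, 4, 1, 5, 2
Rank yield: 2, 3, 1, 5, 4
d = rank(rainfall) − rank(yield): 1, 1, 0, 0, -2; Σd² = 6
ρ = 1 − 6Σd² / [n(n²−1)] = 1 − 6×6 / (5×24) = 1 − 36/120 ≈ 0.700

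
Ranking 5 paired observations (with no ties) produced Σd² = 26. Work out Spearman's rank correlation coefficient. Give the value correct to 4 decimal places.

-0.3000

ρ = 1 − 6Σd² / [n(n²−1)] = 1 − 6×26 / (5×24)
  = 1 − 156/120 = 1 − 1.30000 ≈ -0.3000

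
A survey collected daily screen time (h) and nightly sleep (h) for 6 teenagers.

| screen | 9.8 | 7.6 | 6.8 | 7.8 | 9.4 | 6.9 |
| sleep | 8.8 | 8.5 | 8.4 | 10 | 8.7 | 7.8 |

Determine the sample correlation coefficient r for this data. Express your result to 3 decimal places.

n = 6, Σx = 48.3, Σy = 52.2, Σx² = 396.85, Σy² = 456.78, Σxy = 421.56
nΣxy − ΣxΣy = 2529.36 − 2521.26 = 8.1
nΣx² − (Σx)² = 2381.1 − 2332.89 = 48.21; nΣy² − (Σy)² = 2740.68 − 2724.84 = 15.84
r = 8.1 / √(48.21 × 15.84) = 8.1 / 27.6342 ≈ 0.293

0.293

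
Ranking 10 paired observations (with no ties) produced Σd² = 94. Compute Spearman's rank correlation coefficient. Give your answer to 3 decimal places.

0.430

ρ = 1 − 6Σd² / [n(n²−1)] = 1 − 6×94 / (10×99)
  = 1 − 564/990 = 1 − 0.5697 ≈ 0.430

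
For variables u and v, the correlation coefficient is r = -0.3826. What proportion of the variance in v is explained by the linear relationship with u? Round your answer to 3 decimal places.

0.146

r² = (-0.3826)² = 0.146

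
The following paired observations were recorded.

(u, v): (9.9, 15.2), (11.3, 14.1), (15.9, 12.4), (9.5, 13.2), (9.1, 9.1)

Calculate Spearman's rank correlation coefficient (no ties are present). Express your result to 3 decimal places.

0.300

Rank u: 3, 4, 5, 2, 1
Rank v: 5, 4, 2, 3, 1
d = rank(u) − rank(v): -2, 0, 3, -1, 0; Σd² = 14
ρ = 1 − 6Σd² / [n(n²−1)] = 1 − 6×14 / (5×24) = 1 − 84/120 ≈ 0.300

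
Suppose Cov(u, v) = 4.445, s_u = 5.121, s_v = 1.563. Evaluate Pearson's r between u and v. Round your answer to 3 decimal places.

0.555

r = Cov(u,v) / (s_u · s_v) = 4.445 / (5.121 × 1.563)
  = 4.445 / 8.0041 ≈ 0.555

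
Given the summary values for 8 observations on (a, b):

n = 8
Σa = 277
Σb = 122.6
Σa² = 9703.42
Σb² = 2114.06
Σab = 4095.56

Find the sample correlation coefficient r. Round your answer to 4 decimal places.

r = (nΣab − ΣaΣb) / √[(nΣa² − (Σa)²)(nΣb² − (Σb)²)]
Numerator: 8×4095.56 − 277×122.6 = -1195.72
Denominator: √[(77627.36 − 76729)(16912.48 − 15030.76)] = √[898.36 × 1881.72] = 1300.1777
r = -1195.72 / 1300.1777 ≈ -0.9197

-0.9197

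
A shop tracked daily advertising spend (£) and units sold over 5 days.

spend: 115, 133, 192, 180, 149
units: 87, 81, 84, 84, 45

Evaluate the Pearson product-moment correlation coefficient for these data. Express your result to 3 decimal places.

0.059

n = 5, Σx = 769, Σy = 381, Σx² = 122379, Σy² = 30267, Σxy = 58731
nΣxy − ΣxΣy = 293655 − 292989 = 666
nΣx² − (Σx)² = 611895 − 591361 = 20534; nΣy² − (Σy)² = 151335 − 145161 = 6174
r = 666 / √(20534 × 6174) = 666 / 11259.5256 ≈ 0.059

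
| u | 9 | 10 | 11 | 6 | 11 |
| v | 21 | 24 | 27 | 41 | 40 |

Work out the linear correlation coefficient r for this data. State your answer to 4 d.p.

n = 5, Σu = 47, Σv = 153, Σu² = 459, Σv² = 5027, Σuv = 1412
nΣuv − ΣuΣv = 7060 − 7191 = -131
nΣu² − (Σu)² = 2295 − 2209 = 86; nΣv² − (Σv)² = 25135 − 23409 = 1726
r = -131 / √(86 × 1726) = -131 / 385.2739 ≈ -0.3400

-0.3400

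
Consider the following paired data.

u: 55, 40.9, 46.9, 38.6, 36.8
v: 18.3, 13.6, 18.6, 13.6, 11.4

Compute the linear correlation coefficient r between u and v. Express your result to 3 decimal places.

0.897

n = 5, Σu = 218.2, Σv = 75.5, Σu² = 9741.62, Σv² = 1180.73, Σuv = 3379.56
nΣuv − ΣuΣv = 16897.8 − 16474.1 = 423.7
nΣu² − (Σu)² = 48708.1 − 47611.24 = 1096.86; nΣv² − (Σv)² = 5903.65 − 5700.25 = 203.4
r = 423.7 / √(1096.86 × 203.4) = 423.7 / 472.3360 ≈ 0.897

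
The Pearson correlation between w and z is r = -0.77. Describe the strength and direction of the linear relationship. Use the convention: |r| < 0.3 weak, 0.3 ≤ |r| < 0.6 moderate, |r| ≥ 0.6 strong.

r = -0.77 < 0 so the relationship is negative.
|r| = 0.77, which falls in the strong range.

strong negative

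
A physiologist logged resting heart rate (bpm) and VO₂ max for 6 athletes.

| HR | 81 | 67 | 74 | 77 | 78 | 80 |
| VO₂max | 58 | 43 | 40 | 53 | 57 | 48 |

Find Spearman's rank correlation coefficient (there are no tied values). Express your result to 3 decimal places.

0.771

Rank HR: 6, 1, 2, 3, 4, 5
Rank VO₂max: 6, 2, 1, 4, 5, 3
d = rank(HR) − rank(VO₂max): 0, -1, 1, -1, -1, 2; Σd² = 8
ρ = 1 − 6Σd² / [n(n²−1)] = 1 − 6×8 / (6×35) = 1 − 48/210 ≈ 0.771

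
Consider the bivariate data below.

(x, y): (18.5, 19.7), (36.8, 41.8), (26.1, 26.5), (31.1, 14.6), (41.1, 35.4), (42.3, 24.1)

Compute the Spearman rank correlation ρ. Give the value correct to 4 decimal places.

Rank x: 1, 4, 2, 3, 5, 6
Rank y: 2, 6, 4, 1, 5, 3
d = rank(x) − rank(y): -1, -2, -2, 2, 0, 3; Σd² = 22
ρ = 1 − 6Σd² / [n(n²−1)] = 1 − 6×22 / (6×35) = 1 − 132/210 ≈ 0.3714

0.3714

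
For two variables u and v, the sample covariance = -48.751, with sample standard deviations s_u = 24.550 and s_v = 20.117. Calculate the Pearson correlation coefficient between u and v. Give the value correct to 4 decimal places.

r = Cov(u,v) / (s_u · s_v) = -48.751 / (24.550 × 20.117)
  = -48.751 / 493.8724 ≈ -0.0987

-0.0987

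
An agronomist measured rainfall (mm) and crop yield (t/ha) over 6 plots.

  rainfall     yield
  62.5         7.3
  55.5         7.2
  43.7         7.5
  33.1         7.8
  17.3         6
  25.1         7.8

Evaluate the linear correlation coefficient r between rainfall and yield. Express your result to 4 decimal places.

0.3016

n = 6, Σx = 237.2, Σy = 43.6, Σx² = 10921.1, Σy² = 319.06, Σxy = 1741.36
nΣxy − ΣxΣy = 10448.16 − 10341.92 = 106.24
nΣx² − (Σx)² = 65526.6 − 56263.84 = 9262.76; nΣy² − (Σy)² = 1914.36 − 1900.96 = 13.4
r = 106.24 / √(9262.76 × 13.4) = 106.24 / 352.3081 ≈ 0.3016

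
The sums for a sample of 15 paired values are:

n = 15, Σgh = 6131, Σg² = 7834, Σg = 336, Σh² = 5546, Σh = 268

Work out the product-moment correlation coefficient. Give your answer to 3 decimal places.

0.265

r = (nΣgh − ΣgΣh) / √[(nΣg² − (Σg)²)(nΣh² − (Σh)²)]
Numerator: 15×6131 − 336×268 = 1917
Denominator: √[(117510 − 112896)(83190 − 71824)] = √[4614 × 11366] = 7241.7349
r = 1917 / 7241.7349 ≈ 0.265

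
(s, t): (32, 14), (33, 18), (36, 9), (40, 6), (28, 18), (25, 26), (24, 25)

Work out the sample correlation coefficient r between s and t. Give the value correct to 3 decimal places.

-0.957

n = 7, Σs = 218, Σt = 116, Σs² = 6994, Σt² = 2262, Σst = 3360
nΣst − ΣsΣt = 23520 − 25288 = -1768
nΣs² − (Σs)² = 48958 − 47524 = 1434; nΣt² − (Σt)² = 15834 − 13456 = 2378
r = -1768 / √(1434 × 2378) = -1768 / 1846.6326 ≈ -0.957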